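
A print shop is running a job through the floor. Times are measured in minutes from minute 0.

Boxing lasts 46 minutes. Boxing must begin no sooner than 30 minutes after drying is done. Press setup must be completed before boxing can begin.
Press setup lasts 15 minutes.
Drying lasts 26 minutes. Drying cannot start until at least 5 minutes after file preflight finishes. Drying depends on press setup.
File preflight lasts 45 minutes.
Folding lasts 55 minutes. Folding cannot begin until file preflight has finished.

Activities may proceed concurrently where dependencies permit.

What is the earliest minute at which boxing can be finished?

Nothing blocks press setup, so it runs from minute 0 to minute 15.
Nothing blocks file preflight, so it runs from minute 0 to minute 45.
Drying cannot start until file preflight (finishes minute 45, plus 5-minute gap → minute 50); press setup (finishes minute 15). The controlling bound is minute 50, so drying finishes at 50 + 26 = minute 76.
Boxing has to wait for drying (finishes minute 76, plus 30-minute gap → minute 106); press setup (finishes minute 15). The latest of these is minute 106, so boxing runs minute 106 to 106 + 46 = minute 152.

152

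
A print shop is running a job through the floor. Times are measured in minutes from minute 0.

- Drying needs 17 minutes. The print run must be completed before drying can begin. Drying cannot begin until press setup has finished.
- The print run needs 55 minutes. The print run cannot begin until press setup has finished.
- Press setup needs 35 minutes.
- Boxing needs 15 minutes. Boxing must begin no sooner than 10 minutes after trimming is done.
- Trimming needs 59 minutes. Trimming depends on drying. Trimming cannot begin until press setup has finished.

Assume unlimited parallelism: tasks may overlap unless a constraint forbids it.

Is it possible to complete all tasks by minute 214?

Nothing blocks press setup, so it runs from minute 0 to minute 35.
The print run cannot begin until press setup (finishes minute 35). It runs from minute 35 to 35 + 55 = minute 90.
For drying: the print run (finishes minute 90); press setup (finishes minute 35). Taking the maximum gives a start of minute 90, and it finishes at 90 + 17 = minute 107.
Trimming cannot start until drying (finishes minute 107); press setup (finishes minute 35). The controlling bound is minute 107, so trimming finishes at 107 + 59 = minute 166.
Boxing waits on trimming (finishes minute 166, plus 10-minute gap → minute 176), so it starts at minute 176 and finishes at 176 + 15 = minute 191.
Every task is finished by minute 191, which is no later than the deadline of 214, so the schedule is feasible.

Yes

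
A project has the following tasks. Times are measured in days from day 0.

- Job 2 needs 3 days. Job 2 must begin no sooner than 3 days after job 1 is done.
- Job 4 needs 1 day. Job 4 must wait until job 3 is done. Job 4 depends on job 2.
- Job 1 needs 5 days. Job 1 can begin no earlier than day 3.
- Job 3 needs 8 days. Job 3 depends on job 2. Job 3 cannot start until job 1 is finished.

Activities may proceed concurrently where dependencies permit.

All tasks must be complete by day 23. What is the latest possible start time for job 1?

3

To finish by day 23, job 4 (duration 1) must start no later than day 22.
Job 3 feeds into job 4 (must start by day 22); so job 3 must finish by day 22 and therefore start by day 14.
Job 2 has several dependents: job 3 (must start by day 14); job 4 (must start by day 22). The earliest of those limits is day 14, so job 2 must start by 14 − 3 = day 11.
For job 1: job 2 (must start by day 11, minus 3-day gap → day 8); job 3 (must start by day 14). The most restrictive is day 8; with a 5-day duration, job 1 must start by day 3.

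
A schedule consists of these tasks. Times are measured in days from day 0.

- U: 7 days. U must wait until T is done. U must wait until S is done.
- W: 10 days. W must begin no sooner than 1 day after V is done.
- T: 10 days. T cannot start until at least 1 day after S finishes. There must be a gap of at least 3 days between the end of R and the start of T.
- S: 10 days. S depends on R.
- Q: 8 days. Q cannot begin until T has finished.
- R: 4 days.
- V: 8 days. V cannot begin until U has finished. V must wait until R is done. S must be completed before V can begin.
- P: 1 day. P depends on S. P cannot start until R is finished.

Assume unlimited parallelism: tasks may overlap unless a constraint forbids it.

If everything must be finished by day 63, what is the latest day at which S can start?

To finish by day 63, P (duration 1) must start no later than day 62.
Nothing follows Q; the deadline of day 63 is its only limit. It must start by 63 − 8 = day 55.
W must finish by day 63; it takes 10 days, so it must start by 63 − 10 = day 53.
V has to be done before W (must start by day 53, minus 1-day gap → day 52). That means finishing by day 52, i.e. starting by 52 − 8 = day 44.
Since V (must start by day 44) depends on it, U must finish by day 44. Backing off its 7-day duration gives a latest start of day 37.
For T: Q (must start by day 55); U (must start by day 37). The most restrictive is day 37; with a 10-day duration, T must start by day 27.
S feeds P (must start by day 62); T (must start by day 27, minus 1-day gap → day 26); U (must start by day 37); V (must start by day 44). Taking the minimum, S must finish by day 26 and start by 26 − 10 = day 16.

16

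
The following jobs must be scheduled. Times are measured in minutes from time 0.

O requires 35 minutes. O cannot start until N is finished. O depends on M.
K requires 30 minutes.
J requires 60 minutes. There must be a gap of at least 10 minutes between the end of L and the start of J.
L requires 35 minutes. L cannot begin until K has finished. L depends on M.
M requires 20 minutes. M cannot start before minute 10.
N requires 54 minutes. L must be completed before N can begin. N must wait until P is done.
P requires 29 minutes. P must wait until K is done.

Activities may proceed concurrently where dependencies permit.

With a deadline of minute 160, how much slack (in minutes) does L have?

6

M waits on its own release at minute 10, so it starts at minute 10 and finishes at 10 + 20 = minute 30.
Nothing blocks K, so it runs from minute 0 to minute 30.
L needs all of K (finishes minute 30); M (finishes minute 30). That puts its earliest start at minute 30; it finishes at 30 + 35 = minute 65.

Working backward from the deadline:
J must finish by minute 160; it takes 60 minutes, so it must start by 160 − 60 = minute 100.
Nothing follows O; the deadline of minute 160 is its only limit. It must start by 160 − 35 = minute 125.
Since O (must start by minute 125) depends on it, N must finish by minute 125. Backing off its 54-minute duration gives a latest start of minute 71.
L feeds J (must start by minute 100, minus 10-minute gap → minute 90); N (must start by minute 71). Taking the minimum, L must finish by minute 71 and start by 71 − 35 = minute 36.
So L can start as early as minute 30 and as late as minute 36, giving 36 − 30 = 6 minutes of slack.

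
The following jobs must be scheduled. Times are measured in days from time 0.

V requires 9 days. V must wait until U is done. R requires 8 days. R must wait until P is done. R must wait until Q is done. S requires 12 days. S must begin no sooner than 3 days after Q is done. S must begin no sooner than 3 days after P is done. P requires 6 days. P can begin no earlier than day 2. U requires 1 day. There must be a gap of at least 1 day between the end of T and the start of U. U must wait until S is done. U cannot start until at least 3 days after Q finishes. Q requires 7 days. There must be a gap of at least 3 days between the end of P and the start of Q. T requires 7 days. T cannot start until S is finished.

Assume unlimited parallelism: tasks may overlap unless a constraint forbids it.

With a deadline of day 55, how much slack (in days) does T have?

P waits on its own release at day 2, so it starts at day 2 and finishes at 2 + 6 = day 8.
After P (finishes day 8, plus 3-day gap → day 11), Q can start at day 11 and finishes at day 18.
S needs all of Q (finishes day 18, plus 3-day gap → day 21); P (finishes day 8, plus 3-day gap → day 11). That puts its earliest start at day 21; it finishes at 21 + 12 = day 33.
T cannot begin until S (finishes day 33). It runs from day 33 to 33 + 7 = day 40.

Working backward from the deadline:
V has no dependents, so it just needs to finish by day 55. Starting by 55 − 9 = day 46 achieves that.
Since V (must start by day 46) depends on it, U must finish by day 46. Backing off its 1-day duration gives a latest start of day 45.
T must finish before U (must start by day 45, minus 1-day gap → day 44). With a 7-day duration, T must start by 44 − 7 = day 37.
So T can start as early as day 33 and as late as day 37, giving 37 − 33 = 4 days of slack.

4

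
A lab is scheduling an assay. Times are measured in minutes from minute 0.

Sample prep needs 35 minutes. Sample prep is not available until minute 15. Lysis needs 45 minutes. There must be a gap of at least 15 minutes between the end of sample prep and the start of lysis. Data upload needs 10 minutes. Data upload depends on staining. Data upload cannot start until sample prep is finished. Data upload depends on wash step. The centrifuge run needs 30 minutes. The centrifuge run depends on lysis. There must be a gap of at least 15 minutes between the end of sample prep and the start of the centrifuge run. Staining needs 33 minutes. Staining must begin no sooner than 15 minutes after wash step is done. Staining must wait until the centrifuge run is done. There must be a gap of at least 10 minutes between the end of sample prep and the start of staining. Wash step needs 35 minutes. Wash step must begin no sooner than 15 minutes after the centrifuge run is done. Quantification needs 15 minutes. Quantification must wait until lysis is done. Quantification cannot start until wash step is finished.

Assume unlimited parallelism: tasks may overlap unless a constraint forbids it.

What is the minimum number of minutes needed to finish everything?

248

Sample prep cannot begin until its own release at minute 15. It runs from minute 15 to 15 + 35 = minute 50.
Lysis waits on sample prep (finishes minute 50, plus 15-minute gap → minute 65), so it starts at minute 65 and finishes at 65 + 45 = minute 110.
The centrifuge run has to wait for lysis (finishes minute 110); sample prep (finishes minute 50, plus 15-minute gap → minute 65). The latest of these is minute 110, so the centrifuge run runs minute 110 to 110 + 30 = minute 140.
Wash step cannot begin until the centrifuge run (finishes minute 140, plus 15-minute gap → minute 155). It runs from minute 155 to 155 + 35 = minute 190.
Quantification needs all of lysis (finishes minute 110); wash step (finishes minute 190). That puts its earliest start at minute 190; it finishes at 190 + 15 = minute 205.
Staining cannot start until wash step (finishes minute 190, plus 15-minute gap → minute 205); the centrifuge run (finishes minute 140); sample prep (finishes minute 50, plus 10-minute gap → minute 60). The controlling bound is minute 205, so staining finishes at 205 + 33 = minute 238.
Data upload has to wait for staining (finishes minute 238); sample prep (finishes minute 50); wash step (finishes minute 190). The latest of these is minute 238, so data upload runs minute 238 to 238 + 10 = minute 248.
All tasks are finished once the last one completes. Finish times: Sample prep at 50, Lysis at 110, The centrifuge run at 140, Wash step at 190, Staining at 238, Quantification at 205, Data upload at 248. The latest is minute 248.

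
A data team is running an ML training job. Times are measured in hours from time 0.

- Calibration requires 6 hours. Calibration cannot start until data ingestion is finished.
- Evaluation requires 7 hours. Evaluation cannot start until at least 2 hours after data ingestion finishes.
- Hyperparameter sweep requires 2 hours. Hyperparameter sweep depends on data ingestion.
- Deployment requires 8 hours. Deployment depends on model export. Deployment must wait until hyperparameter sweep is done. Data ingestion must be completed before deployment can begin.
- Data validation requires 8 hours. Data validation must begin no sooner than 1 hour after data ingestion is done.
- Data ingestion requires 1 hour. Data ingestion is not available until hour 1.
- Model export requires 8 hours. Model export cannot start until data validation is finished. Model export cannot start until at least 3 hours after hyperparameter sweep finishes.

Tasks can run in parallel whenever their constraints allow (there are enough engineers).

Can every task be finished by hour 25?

No

After its own release at hour 1, data ingestion can start at hour 1 and finishes at hour 2.
Calibration waits on data ingestion (finishes hour 2), so it starts at hour 2 and finishes at 2 + 6 = hour 8.
Evaluation waits on data ingestion (finishes hour 2, plus 2-hour gap → hour 4), so it starts at hour 4 and finishes at 4 + 7 = hour 11.
After data ingestion (finishes hour 2), hyperparameter sweep can start at hour 2 and finishes at hour 4.
Data validation waits on data ingestion (finishes hour 2, plus 1-hour gap → hour 3), so it starts at hour 3 and finishes at 3 + 8 = hour 11.
Model export cannot start until data validation (finishes hour 11); hyperparameter sweep (finishes hour 4, plus 3-hour gap → hour 7). The controlling bound is hour 11, so model export finishes at 11 + 8 = hour 19.
Deployment has to wait for model export (finishes hour 19); hyperparameter sweep (finishes hour 4); data ingestion (finishes hour 2). The latest of these is hour 19, so deployment runs hour 19 to 19 + 8 = hour 27.
The earliest everything can be done is hour 27, which is after the deadline of 25, so it is not possible.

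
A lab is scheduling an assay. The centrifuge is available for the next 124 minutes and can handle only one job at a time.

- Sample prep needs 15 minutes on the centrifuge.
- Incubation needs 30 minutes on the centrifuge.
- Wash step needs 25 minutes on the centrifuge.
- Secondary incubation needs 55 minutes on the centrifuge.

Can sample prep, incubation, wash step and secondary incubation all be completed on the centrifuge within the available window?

No

Running back to back, the jobs need 15 + 30 + 25 + 55 = 125 minutes on the centrifuge.
Since 125 > 124, they cannot all fit.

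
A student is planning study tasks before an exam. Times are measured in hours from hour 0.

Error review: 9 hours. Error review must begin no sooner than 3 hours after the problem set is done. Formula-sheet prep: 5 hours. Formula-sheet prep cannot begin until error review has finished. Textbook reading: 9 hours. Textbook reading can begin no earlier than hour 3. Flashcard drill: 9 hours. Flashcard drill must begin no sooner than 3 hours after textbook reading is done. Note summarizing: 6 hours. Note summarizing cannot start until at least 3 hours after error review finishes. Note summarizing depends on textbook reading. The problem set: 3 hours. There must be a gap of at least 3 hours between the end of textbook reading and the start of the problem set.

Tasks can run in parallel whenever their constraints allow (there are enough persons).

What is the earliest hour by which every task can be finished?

39

Textbook reading waits on its own release at hour 3, so it starts at hour 3 and finishes at 3 + 9 = hour 12.
After textbook reading (finishes hour 12, plus 3-hour gap → hour 15), flashcard drill can start at hour 15 and finishes at hour 24.
The problem set waits on textbook reading (finishes hour 12, plus 3-hour gap → hour 15), so it starts at hour 15 and finishes at 15 + 3 = hour 18.
Error review cannot begin until the problem set (finishes hour 18, plus 3-hour gap → hour 21). It runs from hour 21 to 21 + 9 = hour 30.
After error review (finishes hour 30), formula-sheet prep can start at hour 30 and finishes at hour 35.
Note summarizing needs all of error review (finishes hour 30, plus 3-hour gap → hour 33); textbook reading (finishes hour 12). That puts its earliest start at hour 33; it finishes at 33 + 6 = hour 39.
All tasks are finished once the last one completes. Finish times: Textbook reading at 12, The problem set at 18, Flashcard drill at 24, Error review at 30, Note summarizing at 39, Formula-sheet prep at 35. The latest is hour 39.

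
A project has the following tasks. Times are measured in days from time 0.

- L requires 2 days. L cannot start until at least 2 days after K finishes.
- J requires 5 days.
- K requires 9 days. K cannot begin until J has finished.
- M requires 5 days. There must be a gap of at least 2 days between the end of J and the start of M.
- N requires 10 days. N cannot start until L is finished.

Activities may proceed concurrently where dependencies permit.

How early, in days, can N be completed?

J can start immediately at day 0; it finishes at day 5.
K cannot begin until J (finishes day 5). It runs from day 5 to 5 + 9 = day 14.
L cannot begin until K (finishes day 14, plus 2-day gap → day 16). It runs from day 16 to 16 + 2 = day 18.
N cannot begin until L (finishes day 18). It runs from day 18 to 18 + 10 = day 28.

28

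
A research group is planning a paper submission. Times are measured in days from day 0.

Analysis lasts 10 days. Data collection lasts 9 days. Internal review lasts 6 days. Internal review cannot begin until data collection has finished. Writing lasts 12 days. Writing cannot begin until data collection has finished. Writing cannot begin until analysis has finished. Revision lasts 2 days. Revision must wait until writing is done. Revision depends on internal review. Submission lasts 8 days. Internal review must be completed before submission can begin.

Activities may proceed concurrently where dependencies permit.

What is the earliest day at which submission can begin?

15

Data collection has no prerequisites, so it starts at day 0 and finishes at day 9.
Internal review cannot begin until data collection (finishes day 9). It runs from day 9 to 9 + 6 = day 15.
Submission waits on internal review (finishes day 15), so the earliest it can start is day 15.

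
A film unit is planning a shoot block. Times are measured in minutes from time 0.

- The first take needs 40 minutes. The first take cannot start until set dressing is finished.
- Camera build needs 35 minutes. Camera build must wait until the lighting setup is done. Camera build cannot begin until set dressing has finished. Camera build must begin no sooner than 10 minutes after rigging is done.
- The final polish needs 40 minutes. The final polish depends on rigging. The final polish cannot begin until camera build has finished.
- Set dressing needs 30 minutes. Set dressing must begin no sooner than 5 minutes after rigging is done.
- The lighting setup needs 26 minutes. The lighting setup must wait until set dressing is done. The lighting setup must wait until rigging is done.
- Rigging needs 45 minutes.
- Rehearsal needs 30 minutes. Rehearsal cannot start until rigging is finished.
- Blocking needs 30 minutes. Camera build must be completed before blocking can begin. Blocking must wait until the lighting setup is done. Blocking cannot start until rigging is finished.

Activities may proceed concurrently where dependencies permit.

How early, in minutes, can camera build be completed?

Rigging has no prerequisites, so it starts at minute 0 and finishes at minute 45.
Set dressing cannot begin until rigging (finishes minute 45, plus 5-minute gap → minute 50). It runs from minute 50 to 50 + 30 = minute 80.
The lighting setup cannot start until set dressing (finishes minute 80); rigging (finishes minute 45). The controlling bound is minute 80, so the lighting setup finishes at 80 + 26 = minute 106.
Camera build has to wait for the lighting setup (finishes minute 106); set dressing (finishes minute 80); rigging (finishes minute 45, plus 10-minute gap → minute 55). The latest of these is minute 106, so camera build runs minute 106 to 106 + 35 = minute 141.

141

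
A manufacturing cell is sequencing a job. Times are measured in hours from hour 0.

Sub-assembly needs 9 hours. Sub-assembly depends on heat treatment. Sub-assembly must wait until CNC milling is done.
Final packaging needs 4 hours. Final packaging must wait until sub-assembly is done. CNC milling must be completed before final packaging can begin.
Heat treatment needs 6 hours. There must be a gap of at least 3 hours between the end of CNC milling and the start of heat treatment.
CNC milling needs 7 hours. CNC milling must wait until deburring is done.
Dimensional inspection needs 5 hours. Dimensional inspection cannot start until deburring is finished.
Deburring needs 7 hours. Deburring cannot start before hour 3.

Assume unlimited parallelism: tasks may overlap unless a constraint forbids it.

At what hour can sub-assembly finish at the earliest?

Deburring waits on its own release at hour 3, so it starts at hour 3 and finishes at 3 + 7 = hour 10.
CNC milling cannot begin until deburring (finishes hour 10). It runs from hour 10 to 10 + 7 = hour 17.
Heat treatment waits on CNC milling (finishes hour 17, plus 3-hour gap → hour 20), so it starts at hour 20 and finishes at 20 + 6 = hour 26.
Sub-assembly has to wait for heat treatment (finishes hour 26); CNC milling (finishes hour 17). The latest of these is hour 26, so sub-assembly runs hour 26 to 26 + 9 = hour 35.

35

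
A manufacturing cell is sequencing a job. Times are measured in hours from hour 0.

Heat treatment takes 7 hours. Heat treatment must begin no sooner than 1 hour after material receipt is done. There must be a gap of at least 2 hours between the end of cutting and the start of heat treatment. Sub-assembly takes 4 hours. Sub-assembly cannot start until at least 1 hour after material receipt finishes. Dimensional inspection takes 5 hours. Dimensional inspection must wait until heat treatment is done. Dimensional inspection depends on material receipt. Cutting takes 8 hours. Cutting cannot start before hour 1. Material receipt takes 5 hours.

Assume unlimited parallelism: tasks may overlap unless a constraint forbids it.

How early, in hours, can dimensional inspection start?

Cutting cannot begin until its own release at hour 1. It runs from hour 1 to 1 + 8 = hour 9.
Material receipt has no prerequisites, so it starts at hour 0 and finishes at hour 5.
For heat treatment: material receipt (finishes hour 5, plus 1-hour gap → hour 6); cutting (finishes hour 9, plus 2-hour gap → hour 11). Taking the maximum gives a start of hour 11, and it finishes at 11 + 7 = hour 18.
Dimensional inspection waits on heat treatment (finishes hour 18); material receipt (finishes hour 5). The latest of these is hour 18, which is the earliest dimensional inspection can start.

18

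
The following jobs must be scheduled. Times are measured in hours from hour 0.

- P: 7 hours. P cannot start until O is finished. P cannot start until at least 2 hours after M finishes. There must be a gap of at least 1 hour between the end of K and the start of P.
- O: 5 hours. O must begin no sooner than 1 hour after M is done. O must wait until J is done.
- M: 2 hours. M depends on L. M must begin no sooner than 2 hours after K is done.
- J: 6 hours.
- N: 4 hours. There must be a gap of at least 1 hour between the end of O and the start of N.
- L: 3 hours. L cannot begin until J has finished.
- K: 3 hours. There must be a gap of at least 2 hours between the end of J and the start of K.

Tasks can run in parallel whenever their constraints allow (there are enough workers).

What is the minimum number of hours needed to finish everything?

Nothing blocks J, so it runs from hour 0 to hour 6.
L waits on J (finishes hour 6), so it starts at hour 6 and finishes at 6 + 3 = hour 9.
After J (finishes hour 6, plus 2-hour gap → hour 8), K can start at hour 8 and finishes at hour 11.
M cannot start until L (finishes hour 9); K (finishes hour 11, plus 2-hour gap → hour 13). The controlling bound is hour 13, so M finishes at 13 + 2 = hour 15.
O has to wait for M (finishes hour 15, plus 1-hour gap → hour 16); J (finishes hour 6). The latest of these is hour 16, so O runs hour 16 to 16 + 5 = hour 21.
P cannot start until O (finishes hour 21); M (finishes hour 15, plus 2-hour gap → hour 17); K (finishes hour 11, plus 1-hour gap → hour 12). The controlling bound is hour 21, so P finishes at 21 + 7 = hour 28.
N cannot begin until O (finishes hour 21, plus 1-hour gap → hour 22). It runs from hour 22 to 22 + 4 = hour 26.
All tasks are finished once the last one completes. Finish times: J at 6, K at 11, L at 9, M at 15, N at 26, O at 21, P at 28. The latest is hour 28.

28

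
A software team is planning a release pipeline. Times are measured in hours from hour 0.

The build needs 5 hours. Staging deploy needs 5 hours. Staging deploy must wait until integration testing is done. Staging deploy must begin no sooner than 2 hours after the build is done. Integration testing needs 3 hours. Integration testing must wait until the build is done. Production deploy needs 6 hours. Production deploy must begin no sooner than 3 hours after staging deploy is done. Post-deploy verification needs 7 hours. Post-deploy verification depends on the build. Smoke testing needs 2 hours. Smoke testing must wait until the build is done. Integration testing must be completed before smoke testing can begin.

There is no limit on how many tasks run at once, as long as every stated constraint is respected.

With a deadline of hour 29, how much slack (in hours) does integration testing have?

7

Nothing blocks the build, so it runs from hour 0 to hour 5.
Integration testing waits on the build (finishes hour 5), so it starts at hour 5 and finishes at 5 + 3 = hour 8.

Working backward from the deadline:
Production deploy has no dependents, so it just needs to finish by hour 29. Starting by 29 − 6 = hour 23 achieves that.
Staging deploy must finish before production deploy (must start by hour 23, minus 3-hour gap → hour 20). With a 5-hour duration, staging deploy must start by 20 − 5 = hour 15.
To finish by hour 29, smoke testing (duration 2) must start no later than hour 27.
Integration testing feeds staging deploy (must start by hour 15); smoke testing (must start by hour 27). Taking the minimum, integration testing must finish by hour 15 and start by 15 − 3 = hour 12.
So integration testing can start as early as hour 5 and as late as hour 12, giving 12 − 5 = 7 hours of slack.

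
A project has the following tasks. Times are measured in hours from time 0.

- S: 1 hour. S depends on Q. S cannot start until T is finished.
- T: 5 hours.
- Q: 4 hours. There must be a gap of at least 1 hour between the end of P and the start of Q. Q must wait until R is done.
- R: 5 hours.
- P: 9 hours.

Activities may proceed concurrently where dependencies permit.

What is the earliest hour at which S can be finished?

Nothing blocks T, so it runs from hour 0 to hour 5.
Nothing blocks R, so it runs from hour 0 to hour 5.
P can start immediately at hour 0; it finishes at hour 9.
Q has to wait for P (finishes hour 9, plus 1-hour gap → hour 10); R (finishes hour 5). The latest of these is hour 10, so Q runs hour 10 to 10 + 4 = hour 14.
S has to wait for Q (finishes hour 14); T (finishes hour 5). The latest of these is hour 14, so S runs hour 14 to 14 + 1 = hour 15.

15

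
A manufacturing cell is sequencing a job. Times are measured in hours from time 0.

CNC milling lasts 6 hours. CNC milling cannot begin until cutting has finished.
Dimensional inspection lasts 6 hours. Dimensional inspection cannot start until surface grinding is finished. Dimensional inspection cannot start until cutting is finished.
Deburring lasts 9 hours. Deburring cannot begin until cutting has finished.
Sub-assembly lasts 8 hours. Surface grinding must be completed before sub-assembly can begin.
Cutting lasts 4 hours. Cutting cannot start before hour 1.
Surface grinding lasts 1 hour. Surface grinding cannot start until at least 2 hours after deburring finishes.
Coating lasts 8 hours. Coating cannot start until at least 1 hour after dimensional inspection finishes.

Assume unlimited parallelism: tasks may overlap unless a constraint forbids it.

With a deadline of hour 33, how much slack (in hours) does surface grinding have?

After its own release at hour 1, cutting can start at hour 1 and finishes at hour 5.
Deburring waits on cutting (finishes hour 5), so it starts at hour 5 and finishes at 5 + 9 = hour 14.
Surface grinding cannot begin until deburring (finishes hour 14, plus 2-hour gap → hour 16). It runs from hour 16 to 16 + 1 = hour 17.

Working backward from the deadline:
To finish by hour 33, coating (duration 8) must start no later than hour 25.
Dimensional inspection must finish before coating (must start by hour 25, minus 1-hour gap → hour 24). With a 6-hour duration, dimensional inspection must start by 24 − 6 = hour 18.
Sub-assembly has no dependents, so it just needs to finish by hour 33. Starting by 33 − 8 = hour 25 achieves that.
For surface grinding: dimensional inspection (must start by hour 18); sub-assembly (must start by hour 25). The most restrictive is hour 18; with a 1-hour duration, surface grinding must start by hour 17.
So surface grinding can start as early as hour 16 and as late as hour 17, giving 17 − 16 = 1 hour of slack.

1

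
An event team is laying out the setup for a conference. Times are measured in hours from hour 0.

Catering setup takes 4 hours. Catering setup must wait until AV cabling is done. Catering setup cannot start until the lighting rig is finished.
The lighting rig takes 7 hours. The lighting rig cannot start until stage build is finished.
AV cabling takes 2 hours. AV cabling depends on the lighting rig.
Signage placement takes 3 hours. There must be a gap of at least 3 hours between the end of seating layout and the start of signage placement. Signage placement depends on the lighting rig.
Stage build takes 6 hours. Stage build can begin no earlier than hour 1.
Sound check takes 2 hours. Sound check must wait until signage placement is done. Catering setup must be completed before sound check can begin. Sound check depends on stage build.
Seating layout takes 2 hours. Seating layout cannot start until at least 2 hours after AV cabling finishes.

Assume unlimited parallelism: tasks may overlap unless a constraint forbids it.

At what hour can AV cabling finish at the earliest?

Stage build waits on its own release at hour 1, so it starts at hour 1 and finishes at 1 + 6 = hour 7.
After stage build (finishes hour 7), the lighting rig can start at hour 7 and finishes at hour 14.
AV cabling cannot begin until the lighting rig (finishes hour 14). It runs from hour 14 to 14 + 2 = hour 16.

16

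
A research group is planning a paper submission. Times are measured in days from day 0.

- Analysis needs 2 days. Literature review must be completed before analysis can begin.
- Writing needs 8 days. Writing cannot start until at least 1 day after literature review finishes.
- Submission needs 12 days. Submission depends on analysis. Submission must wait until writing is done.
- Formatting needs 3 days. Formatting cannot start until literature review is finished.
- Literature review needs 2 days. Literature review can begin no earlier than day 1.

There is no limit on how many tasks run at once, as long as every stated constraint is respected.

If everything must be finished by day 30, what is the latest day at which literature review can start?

7

Submission must finish by day 30; it takes 12 days, so it must start by 30 − 12 = day 18.
Analysis has to be done before submission (must start by day 18). That means finishing by day 18, i.e. starting by 18 − 2 = day 16.
Writing must finish before submission (must start by day 18). With an 8-day duration, writing must start by 18 − 8 = day 10.
Formatting must finish by day 30; it takes 3 days, so it must start by 30 − 3 = day 27.
Literature review must finish in time for analysis (must start by day 16); writing (must start by day 10, minus 1-day gap → day 9); formatting (must start by day 27). The tightest is day 9, so literature review must start by 9 − 2 = day 7.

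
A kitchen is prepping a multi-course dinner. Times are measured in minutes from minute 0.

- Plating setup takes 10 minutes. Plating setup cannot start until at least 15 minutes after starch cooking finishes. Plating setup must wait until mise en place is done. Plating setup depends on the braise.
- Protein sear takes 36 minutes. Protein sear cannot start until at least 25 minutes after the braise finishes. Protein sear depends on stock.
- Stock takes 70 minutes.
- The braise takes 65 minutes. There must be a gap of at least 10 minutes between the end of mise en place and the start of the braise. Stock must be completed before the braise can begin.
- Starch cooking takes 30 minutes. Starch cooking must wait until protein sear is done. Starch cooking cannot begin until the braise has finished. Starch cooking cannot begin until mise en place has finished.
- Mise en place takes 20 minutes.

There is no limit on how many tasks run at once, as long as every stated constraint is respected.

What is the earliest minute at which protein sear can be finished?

Stock has no prerequisites, so it starts at minute 0 and finishes at minute 70.
Mise en place can start immediately at minute 0; it finishes at minute 20.
The braise cannot start until mise en place (finishes minute 20, plus 10-minute gap → minute 30); stock (finishes minute 70). The controlling bound is minute 70, so the braise finishes at 70 + 65 = minute 135.
Protein sear has to wait for the braise (finishes minute 135, plus 25-minute gap → minute 160); stock (finishes minute 70). The latest of these is minute 160, so protein sear runs minute 160 to 160 + 36 = minute 196.

196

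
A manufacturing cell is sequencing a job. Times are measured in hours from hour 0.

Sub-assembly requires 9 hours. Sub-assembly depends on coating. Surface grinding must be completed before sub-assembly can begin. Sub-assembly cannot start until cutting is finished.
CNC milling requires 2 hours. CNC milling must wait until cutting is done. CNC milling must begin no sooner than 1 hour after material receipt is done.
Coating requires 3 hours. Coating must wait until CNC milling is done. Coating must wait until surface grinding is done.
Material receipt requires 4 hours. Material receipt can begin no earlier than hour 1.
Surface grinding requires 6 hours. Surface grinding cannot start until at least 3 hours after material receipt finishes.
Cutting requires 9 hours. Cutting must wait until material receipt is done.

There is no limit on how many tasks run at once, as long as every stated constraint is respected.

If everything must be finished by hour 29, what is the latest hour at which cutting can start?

6

Sub-assembly has no dependents, so it just needs to finish by hour 29. Starting by 29 − 9 = hour 20 achieves that.
Coating must finish before sub-assembly (must start by hour 20). With a 3-hour duration, coating must start by 20 − 3 = hour 17.
Since coating (must start by hour 17) depends on it, CNC milling must finish by hour 17. Backing off its 2-hour duration gives a latest start of hour 15.
Cutting feeds CNC milling (must start by hour 15); sub-assembly (must start by hour 20). Taking the minimum, cutting must finish by hour 15 and start by 15 − 9 = hour 6.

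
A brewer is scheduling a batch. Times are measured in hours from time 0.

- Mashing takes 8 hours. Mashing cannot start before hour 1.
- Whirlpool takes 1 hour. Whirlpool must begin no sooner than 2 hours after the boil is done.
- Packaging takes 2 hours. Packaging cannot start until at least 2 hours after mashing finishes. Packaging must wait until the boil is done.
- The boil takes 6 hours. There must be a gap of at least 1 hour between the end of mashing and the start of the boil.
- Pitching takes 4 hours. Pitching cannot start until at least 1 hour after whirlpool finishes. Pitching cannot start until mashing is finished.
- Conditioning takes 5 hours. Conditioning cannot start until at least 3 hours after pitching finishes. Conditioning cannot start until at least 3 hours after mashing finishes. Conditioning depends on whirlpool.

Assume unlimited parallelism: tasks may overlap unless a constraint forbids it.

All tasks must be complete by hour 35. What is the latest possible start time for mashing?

Conditioning has no dependents, so it just needs to finish by hour 35. Starting by 35 − 5 = hour 30 achieves that.
Pitching feeds into conditioning (must start by hour 30, minus 3-hour gap → hour 27); so pitching must finish by hour 27 and therefore start by hour 23.
Whirlpool must finish in time for pitching (must start by hour 23, minus 1-hour gap → hour 22); conditioning (must start by hour 30). The tightest is hour 22, so whirlpool must start by 22 − 1 = hour 21.
Packaging must finish by hour 35; it takes 2 hours, so it must start by 35 − 2 = hour 33.
The boil feeds whirlpool (must start by hour 21, minus 2-hour gap → hour 19); packaging (must start by hour 33). Taking the minimum, the boil must finish by hour 19 and start by 19 − 6 = hour 13.
Mashing has several dependents: the boil (must start by hour 13, minus 1-hour gap → hour 12); pitching (must start by hour 23); conditioning (must start by hour 30, minus 3-hour gap → hour 27); packaging (must start by hour 33, minus 2-hour gap → hour 31). The earliest of those limits is hour 12, so mashing must start by 12 − 8 = hour 4.

4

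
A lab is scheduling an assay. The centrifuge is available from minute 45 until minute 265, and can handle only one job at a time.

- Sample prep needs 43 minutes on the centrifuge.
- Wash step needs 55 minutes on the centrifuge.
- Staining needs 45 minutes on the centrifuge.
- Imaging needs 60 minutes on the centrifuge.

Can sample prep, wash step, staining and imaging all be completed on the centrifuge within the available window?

The centrifuge window is 265 − 45 = 220 minutes.
Running back to back, the jobs need 43 + 55 + 45 + 60 = 203 minutes on the centrifuge.
Since 203 ≤ 220, they fit within the window.

Yes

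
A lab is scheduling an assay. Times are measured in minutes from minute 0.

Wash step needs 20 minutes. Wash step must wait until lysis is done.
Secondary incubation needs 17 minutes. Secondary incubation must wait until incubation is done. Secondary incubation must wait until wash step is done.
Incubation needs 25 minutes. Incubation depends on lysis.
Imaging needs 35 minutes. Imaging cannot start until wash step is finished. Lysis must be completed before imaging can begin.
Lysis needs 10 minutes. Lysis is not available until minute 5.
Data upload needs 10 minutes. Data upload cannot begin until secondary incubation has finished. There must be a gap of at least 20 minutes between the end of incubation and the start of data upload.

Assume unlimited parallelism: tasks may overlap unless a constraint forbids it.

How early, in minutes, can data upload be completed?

Lysis waits on its own release at minute 5, so it starts at minute 5 and finishes at 5 + 10 = minute 15.
After lysis (finishes minute 15), wash step can start at minute 15 and finishes at minute 35.
Incubation waits on lysis (finishes minute 15), so it starts at minute 15 and finishes at 15 + 25 = minute 40.
For secondary incubation: incubation (finishes minute 40); wash step (finishes minute 35). Taking the maximum gives a start of minute 40, and it finishes at 40 + 17 = minute 57.
For data upload: secondary incubation (finishes minute 57); incubation (finishes minute 40, plus 20-minute gap → minute 60). Taking the maximum gives a start of minute 60, and it finishes at 60 + 10 = minute 70.

70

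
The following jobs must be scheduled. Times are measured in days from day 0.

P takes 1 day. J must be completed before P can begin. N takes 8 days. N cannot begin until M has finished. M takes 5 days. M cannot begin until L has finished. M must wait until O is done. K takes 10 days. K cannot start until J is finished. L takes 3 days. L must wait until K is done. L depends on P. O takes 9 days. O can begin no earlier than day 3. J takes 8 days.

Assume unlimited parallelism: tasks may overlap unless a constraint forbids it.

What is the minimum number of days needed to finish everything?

O waits on its own release at day 3, so it starts at day 3 and finishes at 3 + 9 = day 12.
J has no prerequisites, so it starts at day 0 and finishes at day 8.
After J (finishes day 8), P can start at day 8 and finishes at day 9.
K waits on J (finishes day 8), so it starts at day 8 and finishes at 8 + 10 = day 18.
L cannot start until K (finishes day 18); P (finishes day 9). The controlling bound is day 18, so L finishes at 18 + 3 = day 21.
M cannot start until L (finishes day 21); O (finishes day 12). The controlling bound is day 21, so M finishes at 21 + 5 = day 26.
N waits on M (finishes day 26), so it starts at day 26 and finishes at 26 + 8 = day 34.
All tasks are finished once the last one completes. Finish times: J at 8, K at 18, L at 21, M at 26, N at 34, O at 12, P at 9. The latest is day 34.

34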